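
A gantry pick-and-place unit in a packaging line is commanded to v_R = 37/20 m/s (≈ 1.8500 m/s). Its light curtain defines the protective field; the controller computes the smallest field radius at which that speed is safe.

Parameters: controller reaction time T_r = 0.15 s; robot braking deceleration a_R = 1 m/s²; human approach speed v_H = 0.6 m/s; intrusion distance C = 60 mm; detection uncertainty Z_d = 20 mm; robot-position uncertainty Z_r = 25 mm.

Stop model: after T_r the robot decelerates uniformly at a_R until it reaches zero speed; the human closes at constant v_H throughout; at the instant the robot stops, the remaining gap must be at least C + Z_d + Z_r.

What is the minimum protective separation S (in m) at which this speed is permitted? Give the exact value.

T_s = v_R/a_R = (37/20)/1 = 1.8500 s
robot in T_r: 1.8500·0.1500 = 0.2775 m
braking distance = 1.8500²/(2·1.0000) = 1.7112 m
person approaches 0.6000·(0.1500+1.8500) = 1.2000 m
residual clearance needed = 0.0600+0.0200+0.0250 = 0.1050 m
S_min ≈ 0.2775+1.7112+1.2000+0.1050  ⇒  S_min = 527/160 m

S_min = 527/160 m = 3.2938 m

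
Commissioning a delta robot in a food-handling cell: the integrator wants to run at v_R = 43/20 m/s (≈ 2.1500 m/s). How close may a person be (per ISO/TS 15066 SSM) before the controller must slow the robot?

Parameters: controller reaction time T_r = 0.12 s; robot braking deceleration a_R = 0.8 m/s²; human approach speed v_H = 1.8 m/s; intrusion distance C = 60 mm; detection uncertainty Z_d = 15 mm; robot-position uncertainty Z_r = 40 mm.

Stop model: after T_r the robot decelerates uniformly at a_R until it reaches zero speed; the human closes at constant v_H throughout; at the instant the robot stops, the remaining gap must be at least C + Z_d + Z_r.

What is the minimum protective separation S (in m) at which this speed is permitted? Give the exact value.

S_min = 133049/16000 m = 8.3156 m

stop time T_s = (43/20)/(4/5) = 2.6875 s
robot in T_r: 2.1500·0.1200 = 0.2580 m
robot under decel: 2.1500²/(2·0.8000) = 2.8891 m
person approaches 1.8000·(0.1200+2.6875) = 5.0535 m
margins: 0.0600+0.0150+0.0400 = 0.1150 m
S_min ≈ 0.2580+2.8891+5.0535+0.1150  ⇒  S_min = 133049/16000 m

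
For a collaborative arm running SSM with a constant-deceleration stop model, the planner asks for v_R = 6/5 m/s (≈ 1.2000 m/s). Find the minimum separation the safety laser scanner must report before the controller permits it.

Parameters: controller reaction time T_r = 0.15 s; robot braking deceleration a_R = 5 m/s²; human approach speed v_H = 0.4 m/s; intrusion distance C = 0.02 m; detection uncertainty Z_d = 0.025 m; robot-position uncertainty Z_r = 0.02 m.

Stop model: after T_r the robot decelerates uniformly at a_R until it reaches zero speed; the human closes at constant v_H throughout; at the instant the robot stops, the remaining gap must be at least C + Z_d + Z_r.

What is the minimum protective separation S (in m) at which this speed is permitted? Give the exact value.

S_min = 109/200 m = 0.5450 m

braking lasts T_s = (6/5)/5 = 0.2400 s
reaction-phase robot travel = 1.2000·0.1500 = 0.1800 m
robot covers 1.2000·0.2400 − ½·5.0000·0.2400² = 0.1440 m while stopping
human over T_r+T_s: 0.4000·(0.1500+0.2400) = 0.1560 m
C+Z_d+Z_r = 0.0200+0.0250+0.0200 = 0.0650 m
S_min ≈ 0.1800+0.1440+0.1560+0.0650  ⇒  S_min = 109/200 m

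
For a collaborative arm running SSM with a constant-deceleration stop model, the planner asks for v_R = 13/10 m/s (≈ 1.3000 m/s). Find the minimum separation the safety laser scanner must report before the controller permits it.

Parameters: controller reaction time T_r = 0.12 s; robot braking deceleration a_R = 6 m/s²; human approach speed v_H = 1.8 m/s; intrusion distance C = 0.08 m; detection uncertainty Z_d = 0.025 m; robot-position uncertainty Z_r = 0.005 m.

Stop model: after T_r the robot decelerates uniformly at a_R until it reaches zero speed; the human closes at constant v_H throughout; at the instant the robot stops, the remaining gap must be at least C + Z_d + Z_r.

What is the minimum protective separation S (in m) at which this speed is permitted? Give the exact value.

T_s = v_R/a_R = (13/10)/6 = 0.2167 s
reaction-phase robot travel = 1.3000·0.1200 = 0.1560 m
braking distance = 1.3000²/(2·6.0000) = 0.1408 m
person approaches 1.8000·(0.1200+0.2167) = 0.6060 m
margins: 0.0800+0.0250+0.0050 = 0.1100 m
S_min ≈ 0.1560+0.1408+0.6060+0.1100  ⇒  S_min = 6077/6000 m

S_min = 6077/6000 m = 1.0128 m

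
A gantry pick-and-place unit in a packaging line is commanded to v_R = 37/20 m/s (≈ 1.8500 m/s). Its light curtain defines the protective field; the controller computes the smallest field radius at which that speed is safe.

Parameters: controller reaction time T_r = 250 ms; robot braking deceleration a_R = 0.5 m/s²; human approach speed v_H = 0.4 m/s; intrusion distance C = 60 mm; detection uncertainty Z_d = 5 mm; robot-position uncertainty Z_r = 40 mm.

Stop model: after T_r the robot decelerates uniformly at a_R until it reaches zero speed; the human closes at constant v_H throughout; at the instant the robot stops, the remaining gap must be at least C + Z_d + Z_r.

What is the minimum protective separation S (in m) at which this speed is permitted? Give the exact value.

S_min = 557/100 m = 5.5700 m

stop time T_s = (37/20)/(1/2) = 3.7000 s
robot covers v_R·T_r = 1.8500·0.2500 = 0.4625 m before braking
robot under decel: 1.8500²/(2·0.5000) = 3.4225 m
human closes 0.4000·3.9500 = 1.5800 m
margins: 0.0600+0.0050+0.0400 = 0.1050 m
S_min ≈ 0.4625+3.4225+1.5800+0.1050  ⇒  S_min = 557/100 m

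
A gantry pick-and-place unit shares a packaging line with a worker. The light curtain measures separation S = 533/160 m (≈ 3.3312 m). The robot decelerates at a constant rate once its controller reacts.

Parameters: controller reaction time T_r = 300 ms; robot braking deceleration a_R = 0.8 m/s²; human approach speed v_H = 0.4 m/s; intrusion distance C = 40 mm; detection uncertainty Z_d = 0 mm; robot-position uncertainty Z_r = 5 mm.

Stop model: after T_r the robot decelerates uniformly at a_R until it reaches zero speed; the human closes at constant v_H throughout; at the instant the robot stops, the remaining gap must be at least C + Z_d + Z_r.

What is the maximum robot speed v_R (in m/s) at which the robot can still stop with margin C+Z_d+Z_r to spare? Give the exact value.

v_R_max = 17/10 m/s = 1.7000 m/s

at the boundary: (5/8)·v² + (4/5)·v + (-2533/800) = 0
  disc = (4/5)² − 4·(5/8)·(-2533/800) = 13689/1600 ; √disc = 117/40
  v_R = (−(4/5) + 117/40) / (2·(5/8)) = 17/10 m/s
check:
stop time T_s = (17/10)/(4/5) = 2.1250 s
reaction-phase robot travel = 1.7000·0.3000 = 0.5100 m
robot covers 1.7000·2.1250 − ½·0.8000·2.1250² = 1.8062 m while stopping
human closes 0.4000·2.4250 = 0.9700 m
residual clearance needed = 0.0400+0.0000+0.0050 = 0.0450 m
sum ≈ 0.5100+1.8062+0.9700+0.0450 ≈ 3.3312 m = S ✓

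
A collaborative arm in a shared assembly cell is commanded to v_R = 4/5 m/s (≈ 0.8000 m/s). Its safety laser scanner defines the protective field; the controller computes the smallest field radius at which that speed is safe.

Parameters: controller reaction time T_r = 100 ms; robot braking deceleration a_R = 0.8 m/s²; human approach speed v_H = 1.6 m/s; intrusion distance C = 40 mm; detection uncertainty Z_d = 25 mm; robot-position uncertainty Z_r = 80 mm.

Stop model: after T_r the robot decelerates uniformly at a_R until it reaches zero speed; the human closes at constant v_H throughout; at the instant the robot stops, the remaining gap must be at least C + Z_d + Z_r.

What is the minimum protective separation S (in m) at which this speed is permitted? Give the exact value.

braking lasts T_s = (4/5)/(4/5) = 1.0000 s
reaction-phase robot travel = 0.8000·0.1000 = 0.0800 m
robot covers 0.8000·1.0000 − ½·0.8000·1.0000² = 0.4000 m while stopping
human over T_r+T_s: 1.6000·(0.1000+1.0000) = 1.7600 m
margins: 0.0400+0.0250+0.0800 = 0.1450 m
S_min ≈ 0.0800+0.4000+1.7600+0.1450  ⇒  S_min = 477/200 m

S_min = 477/200 m = 2.3850 m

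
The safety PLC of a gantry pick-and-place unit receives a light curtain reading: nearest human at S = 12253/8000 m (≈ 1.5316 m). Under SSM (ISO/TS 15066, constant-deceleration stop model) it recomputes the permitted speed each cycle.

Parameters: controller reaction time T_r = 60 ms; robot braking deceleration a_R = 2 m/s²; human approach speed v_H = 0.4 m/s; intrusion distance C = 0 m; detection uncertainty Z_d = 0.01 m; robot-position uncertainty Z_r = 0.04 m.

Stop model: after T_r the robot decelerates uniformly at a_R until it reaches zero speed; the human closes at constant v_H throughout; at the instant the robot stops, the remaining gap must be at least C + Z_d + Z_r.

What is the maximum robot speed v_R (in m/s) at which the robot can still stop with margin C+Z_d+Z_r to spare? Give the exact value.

collect terms ⇒ (1/4)·v_R² + (13/50)·v_R + (-11661/8000) = 0
  disc = (13/50)² − 4·(1/4)·(-11661/8000) = 61009/40000 ; √disc = 247/200
  v_R = (−(13/50) + 247/200) / (2·(1/4)) = 39/20 m/s
check:
braking lasts T_s = (39/20)/2 = 0.9750 s
robot covers v_R·T_r = 1.9500·0.0600 = 0.1170 m before braking
braking distance = 1.9500²/(2·2.0000) = 0.9506 m
human over T_r+T_s: 0.4000·(0.0600+0.9750) = 0.4140 m
residual clearance needed = 0.0000+0.0100+0.0400 = 0.0500 m
sum ≈ 0.1170+0.9506+0.4140+0.0500 ≈ 1.5316 m = S ✓

v_R_max = 39/20 m/s = 1.9500 m/s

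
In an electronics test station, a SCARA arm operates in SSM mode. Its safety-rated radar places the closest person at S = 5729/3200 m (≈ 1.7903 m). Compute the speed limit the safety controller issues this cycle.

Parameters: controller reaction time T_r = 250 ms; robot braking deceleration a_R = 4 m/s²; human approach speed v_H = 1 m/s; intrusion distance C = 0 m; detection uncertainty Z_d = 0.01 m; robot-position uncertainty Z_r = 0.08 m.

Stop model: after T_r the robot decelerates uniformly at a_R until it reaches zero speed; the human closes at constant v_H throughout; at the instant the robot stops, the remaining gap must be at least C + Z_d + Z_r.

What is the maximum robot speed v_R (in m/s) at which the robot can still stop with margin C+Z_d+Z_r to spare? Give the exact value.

v_R_max = 39/20 m/s = 1.9500 m/s

at the boundary: (1/8)·v² + (1/2)·v + (-4641/3200) = 0
  disc = (1/2)² − 4·(1/8)·(-4641/3200) = 6241/6400 ; √disc = 79/80
  v_R = (−(1/2) + 79/80) / (2·(1/8)) = 39/20 m/s
check:
T_s = v_R/a_R = (39/20)/4 = 0.4875 s
robot covers v_R·T_r = 1.9500·0.2500 = 0.4875 m before braking
robot under decel: 1.9500²/(2·4.0000) = 0.4753 m
person approaches 1.0000·(0.2500+0.4875) = 0.7375 m
margins: 0.0000+0.0100+0.0800 = 0.0900 m
sum ≈ 0.4875+0.4753+0.7375+0.0900 ≈ 1.7903 m = S ✓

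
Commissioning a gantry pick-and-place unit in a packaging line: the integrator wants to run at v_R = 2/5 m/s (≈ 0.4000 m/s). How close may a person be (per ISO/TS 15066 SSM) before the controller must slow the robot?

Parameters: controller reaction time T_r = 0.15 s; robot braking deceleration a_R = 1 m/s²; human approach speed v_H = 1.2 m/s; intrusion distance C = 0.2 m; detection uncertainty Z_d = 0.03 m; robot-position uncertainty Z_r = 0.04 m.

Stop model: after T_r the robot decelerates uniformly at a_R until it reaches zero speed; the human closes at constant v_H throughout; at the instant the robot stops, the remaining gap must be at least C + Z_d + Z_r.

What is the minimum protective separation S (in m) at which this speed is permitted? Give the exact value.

S_min = 107/100 m = 1.0700 m

braking lasts T_s = (2/5)/1 = 0.4000 s
robot covers v_R·T_r = 0.4000·0.1500 = 0.0600 m before braking
robot under decel: 0.4000²/(2·1.0000) = 0.0800 m
human closes 1.2000·0.5500 = 0.6600 m
C+Z_d+Z_r = 0.2000+0.0300+0.0400 = 0.2700 m
S_min ≈ 0.0600+0.0800+0.6600+0.2700  ⇒  S_min = 107/100 m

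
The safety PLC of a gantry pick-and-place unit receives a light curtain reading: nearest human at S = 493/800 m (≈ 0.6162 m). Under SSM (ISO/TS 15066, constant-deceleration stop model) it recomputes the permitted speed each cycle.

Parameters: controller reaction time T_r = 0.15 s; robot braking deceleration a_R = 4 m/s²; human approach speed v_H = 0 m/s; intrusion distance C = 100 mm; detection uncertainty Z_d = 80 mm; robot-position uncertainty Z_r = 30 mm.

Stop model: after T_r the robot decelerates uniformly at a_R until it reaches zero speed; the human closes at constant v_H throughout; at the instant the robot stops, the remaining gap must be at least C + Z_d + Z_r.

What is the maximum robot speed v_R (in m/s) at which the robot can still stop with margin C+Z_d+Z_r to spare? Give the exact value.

v_R_max = 13/10 m/s = 1.3000 m/s

collect terms ⇒ (1/8)·v_R² + (3/20)·v_R + (-13/32) = 0
  disc = (3/20)² − 4·(1/8)·(-13/32) = 361/1600 ; √disc = 19/40
  v_R = (−(3/20) + 19/40) / (2·(1/8)) = 13/10 m/s
check:
stop time T_s = (13/10)/4 = 0.3250 s
robot covers v_R·T_r = 1.3000·0.1500 = 0.1950 m before braking
robot under decel: 1.3000²/(2·4.0000) = 0.2112 m
person approaches 0.0000·(0.1500+0.3250) = 0.0000 m
margins: 0.1000+0.0800+0.0300 = 0.2100 m
sum ≈ 0.1950+0.2112+0.0000+0.2100 ≈ 0.6162 m = S ✓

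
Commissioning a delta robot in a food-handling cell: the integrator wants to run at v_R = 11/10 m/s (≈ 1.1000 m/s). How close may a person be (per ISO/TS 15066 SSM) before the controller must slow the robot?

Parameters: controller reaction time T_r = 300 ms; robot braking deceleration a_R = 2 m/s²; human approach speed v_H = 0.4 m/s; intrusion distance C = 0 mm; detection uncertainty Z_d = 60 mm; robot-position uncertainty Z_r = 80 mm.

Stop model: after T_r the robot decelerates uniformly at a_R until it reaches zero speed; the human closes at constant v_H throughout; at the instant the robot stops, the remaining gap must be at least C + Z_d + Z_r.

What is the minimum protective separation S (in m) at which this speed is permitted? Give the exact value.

S_min = 89/80 m = 1.1125 m

stop time T_s = (11/10)/2 = 0.5500 s
robot in T_r: 1.1000·0.3000 = 0.3300 m
robot under decel: 1.1000²/(2·2.0000) = 0.3025 m
human closes 0.4000·0.8500 = 0.3400 m
margins: 0.0000+0.0600+0.0800 = 0.1400 m
S_min ≈ 0.3300+0.3025+0.3400+0.1400  ⇒  S_min = 89/80 m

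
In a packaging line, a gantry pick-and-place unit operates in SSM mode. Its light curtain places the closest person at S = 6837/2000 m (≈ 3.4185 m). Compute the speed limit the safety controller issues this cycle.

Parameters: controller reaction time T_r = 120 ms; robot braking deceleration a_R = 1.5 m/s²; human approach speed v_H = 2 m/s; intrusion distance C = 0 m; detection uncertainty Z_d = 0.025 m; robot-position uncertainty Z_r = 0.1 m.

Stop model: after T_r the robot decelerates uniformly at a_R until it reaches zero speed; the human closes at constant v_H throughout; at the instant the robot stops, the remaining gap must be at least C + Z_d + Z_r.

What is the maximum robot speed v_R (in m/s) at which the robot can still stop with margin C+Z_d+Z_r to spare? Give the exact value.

collect terms ⇒ (1/3)·v_R² + (109/75)·v_R + (-6107/2000) = 0
  disc = (109/75)² − 4·(1/3)·(-6107/2000) = 139129/22500 ; √disc = 373/150
  v_R = (−(109/75) + 373/150) / (2·(1/3)) = 31/20 m/s
check:
stop time T_s = (31/20)/(3/2) = 1.0333 s
robot in T_r: 1.5500·0.1200 = 0.1860 m
braking distance = 1.5500²/(2·1.5000) = 0.8008 m
human closes 2.0000·1.1533 = 2.3067 m
margins: 0.0000+0.0250+0.1000 = 0.1250 m
sum ≈ 0.1860+0.8008+2.3067+0.1250 ≈ 3.4185 m = S ✓

v_R_max = 31/20 m/s = 1.5500 m/s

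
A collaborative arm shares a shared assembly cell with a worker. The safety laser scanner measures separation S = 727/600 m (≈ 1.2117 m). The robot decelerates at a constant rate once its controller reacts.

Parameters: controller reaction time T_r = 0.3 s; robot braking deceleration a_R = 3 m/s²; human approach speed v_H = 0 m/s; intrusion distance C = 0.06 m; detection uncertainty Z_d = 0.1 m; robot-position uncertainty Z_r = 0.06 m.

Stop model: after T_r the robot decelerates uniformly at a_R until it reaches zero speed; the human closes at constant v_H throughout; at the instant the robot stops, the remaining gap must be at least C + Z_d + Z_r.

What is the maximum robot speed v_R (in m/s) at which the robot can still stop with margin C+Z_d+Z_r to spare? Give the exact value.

quadratic (1/6)·v² + (3/10)·v + (-119/120) = 0
  disc = (3/10)² − 4·(1/6)·(-119/120) = 169/225 ; √disc = 13/15
  v_R = (−(3/10) + 13/15) / (2·(1/6)) = 17/10 m/s
check:
stop time T_s = (17/10)/3 = 0.5667 s
robot in T_r: 1.7000·0.3000 = 0.5100 m
robot under decel: 1.7000²/(2·3.0000) = 0.4817 m
person approaches 0.0000·(0.3000+0.5667) = 0.0000 m
C+Z_d+Z_r = 0.0600+0.1000+0.0600 = 0.2200 m
sum ≈ 0.5100+0.4817+0.0000+0.2200 ≈ 1.2117 m = S ✓

v_R_max = 17/10 m/s = 1.7000 m/s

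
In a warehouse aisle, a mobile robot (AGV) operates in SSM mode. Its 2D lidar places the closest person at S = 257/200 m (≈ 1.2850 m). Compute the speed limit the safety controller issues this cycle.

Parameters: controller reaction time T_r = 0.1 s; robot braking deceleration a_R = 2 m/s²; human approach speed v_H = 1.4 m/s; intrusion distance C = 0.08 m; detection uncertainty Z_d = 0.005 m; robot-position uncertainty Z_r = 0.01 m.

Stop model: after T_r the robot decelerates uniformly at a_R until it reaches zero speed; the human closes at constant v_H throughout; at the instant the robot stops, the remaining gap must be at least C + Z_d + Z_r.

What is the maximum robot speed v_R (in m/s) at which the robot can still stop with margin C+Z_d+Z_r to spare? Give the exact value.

v_R_max = 1 m/s = 1.0000 m/s

quadratic (1/4)·v² + (4/5)·v + (-21/20) = 0
  disc = (4/5)² − 4·(1/4)·(-21/20) = 169/100 ; √disc = 13/10
  v_R = (−(4/5) + 13/10) / (2·(1/4)) = 1 m/s
check:
braking lasts T_s = 1/2 = 0.5000 s
reaction-phase robot travel = 1.0000·0.1000 = 0.1000 m
robot under decel: 1.0000²/(2·2.0000) = 0.2500 m
human over T_r+T_s: 1.4000·(0.1000+0.5000) = 0.8400 m
C+Z_d+Z_r = 0.0800+0.0050+0.0100 = 0.0950 m
sum ≈ 0.1000+0.2500+0.8400+0.0950 ≈ 1.2850 m = S ✓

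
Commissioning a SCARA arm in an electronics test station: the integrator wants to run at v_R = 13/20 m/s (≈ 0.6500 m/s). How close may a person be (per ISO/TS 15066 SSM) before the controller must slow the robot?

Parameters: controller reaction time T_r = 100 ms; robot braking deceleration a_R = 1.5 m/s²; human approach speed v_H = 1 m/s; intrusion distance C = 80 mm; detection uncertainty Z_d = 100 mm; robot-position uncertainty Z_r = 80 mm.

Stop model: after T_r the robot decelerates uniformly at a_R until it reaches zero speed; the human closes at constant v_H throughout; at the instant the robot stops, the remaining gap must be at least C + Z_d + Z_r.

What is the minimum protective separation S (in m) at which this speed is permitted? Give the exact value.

T_s = v_R/a_R = (13/20)/(3/2) = 0.4333 s
robot covers v_R·T_r = 0.6500·0.1000 = 0.0650 m before braking
braking distance = 0.6500²/(2·1.5000) = 0.1408 m
human over T_r+T_s: 1.0000·(0.1000+0.4333) = 0.5333 m
margins: 0.0800+0.1000+0.0800 = 0.2600 m
S_min ≈ 0.0650+0.1408+0.5333+0.2600  ⇒  S_min = 1199/1200 m

S_min = 1199/1200 m = 0.9992 m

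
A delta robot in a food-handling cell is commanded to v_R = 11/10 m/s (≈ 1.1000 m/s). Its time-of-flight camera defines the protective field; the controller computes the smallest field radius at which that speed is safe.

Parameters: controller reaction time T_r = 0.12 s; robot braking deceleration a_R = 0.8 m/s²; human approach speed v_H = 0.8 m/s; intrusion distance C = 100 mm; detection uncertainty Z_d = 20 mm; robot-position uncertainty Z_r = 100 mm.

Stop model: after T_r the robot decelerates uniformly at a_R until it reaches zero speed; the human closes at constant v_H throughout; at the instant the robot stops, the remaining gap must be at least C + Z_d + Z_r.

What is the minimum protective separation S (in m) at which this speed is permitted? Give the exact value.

stop time T_s = (11/10)/(4/5) = 1.3750 s
robot covers v_R·T_r = 1.1000·0.1200 = 0.1320 m before braking
braking distance = 1.1000²/(2·0.8000) = 0.7562 m
human closes 0.8000·1.4950 = 1.1960 m
C+Z_d+Z_r = 0.1000+0.0200+0.1000 = 0.2200 m
S_min ≈ 0.1320+0.7562+1.1960+0.2200  ⇒  S_min = 9217/4000 m

S_min = 9217/4000 m = 2.3043 m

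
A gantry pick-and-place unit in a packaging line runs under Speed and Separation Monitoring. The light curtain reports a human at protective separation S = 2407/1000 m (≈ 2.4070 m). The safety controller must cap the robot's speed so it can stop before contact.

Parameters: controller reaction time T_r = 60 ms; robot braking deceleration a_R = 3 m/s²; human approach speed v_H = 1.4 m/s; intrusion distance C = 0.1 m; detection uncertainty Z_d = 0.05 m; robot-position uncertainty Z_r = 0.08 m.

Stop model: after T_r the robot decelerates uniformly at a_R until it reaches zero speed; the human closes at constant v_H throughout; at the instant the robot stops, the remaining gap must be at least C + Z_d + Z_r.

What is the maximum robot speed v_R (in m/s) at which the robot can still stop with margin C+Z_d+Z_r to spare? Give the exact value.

v_R_max = 23/10 m/s = 2.3000 m/s

collect terms ⇒ (1/6)·v_R² + (79/150)·v_R + (-2093/1000) = 0
  disc = (79/150)² − 4·(1/6)·(-2093/1000) = 9409/5625 ; √disc = 97/75
  v_R = (−(79/150) + 97/75) / (2·(1/6)) = 23/10 m/s
check:
braking lasts T_s = (23/10)/3 = 0.7667 s
reaction-phase robot travel = 2.3000·0.0600 = 0.1380 m
braking distance = 2.3000²/(2·3.0000) = 0.8817 m
human over T_r+T_s: 1.4000·(0.0600+0.7667) = 1.1573 m
C+Z_d+Z_r = 0.1000+0.0500+0.0800 = 0.2300 m
sum ≈ 0.1380+0.8817+1.1573+0.2300 ≈ 2.4070 m = S ✓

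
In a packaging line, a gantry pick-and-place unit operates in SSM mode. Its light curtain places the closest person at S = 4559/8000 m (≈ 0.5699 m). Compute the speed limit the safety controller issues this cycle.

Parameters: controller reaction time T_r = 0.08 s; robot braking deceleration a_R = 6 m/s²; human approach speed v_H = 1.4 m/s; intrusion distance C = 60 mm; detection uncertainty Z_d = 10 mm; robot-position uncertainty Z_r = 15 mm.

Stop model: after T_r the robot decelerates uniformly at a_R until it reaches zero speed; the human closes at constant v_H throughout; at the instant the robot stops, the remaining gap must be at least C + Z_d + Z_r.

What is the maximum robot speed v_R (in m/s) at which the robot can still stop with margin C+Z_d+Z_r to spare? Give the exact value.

at the boundary: (1/12)·v² + (47/150)·v + (-2983/8000) = 0
  disc = (47/150)² − 4·(1/12)·(-2983/8000) = 80089/360000 ; √disc = 283/600
  v_R = (−(47/150) + 283/600) / (2·(1/12)) = 19/20 m/s
check:
braking lasts T_s = (19/20)/6 = 0.1583 s
robot covers v_R·T_r = 0.9500·0.0800 = 0.0760 m before braking
braking distance = 0.9500²/(2·6.0000) = 0.0752 m
person approaches 1.4000·(0.0800+0.1583) = 0.3337 m
C+Z_d+Z_r = 0.0600+0.0100+0.0150 = 0.0850 m
sum ≈ 0.0760+0.0752+0.3337+0.0850 ≈ 0.5699 m = S ✓

v_R_max = 19/20 m/s = 0.9500 m/s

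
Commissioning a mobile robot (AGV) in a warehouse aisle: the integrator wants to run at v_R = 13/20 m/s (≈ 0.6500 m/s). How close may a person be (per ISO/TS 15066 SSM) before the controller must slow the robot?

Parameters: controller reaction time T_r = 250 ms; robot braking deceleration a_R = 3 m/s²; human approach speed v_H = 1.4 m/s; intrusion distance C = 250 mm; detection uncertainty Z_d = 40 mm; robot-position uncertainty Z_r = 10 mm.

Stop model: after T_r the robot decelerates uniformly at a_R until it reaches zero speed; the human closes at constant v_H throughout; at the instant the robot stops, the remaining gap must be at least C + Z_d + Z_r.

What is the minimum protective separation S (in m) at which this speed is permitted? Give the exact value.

S_min = 949/800 m = 1.1863 m

T_s = v_R/a_R = (13/20)/3 = 0.2167 s
reaction-phase robot travel = 0.6500·0.2500 = 0.1625 m
braking distance = 0.6500²/(2·3.0000) = 0.0704 m
human over T_r+T_s: 1.4000·(0.2500+0.2167) = 0.6533 m
residual clearance needed = 0.2500+0.0400+0.0100 = 0.3000 m
S_min ≈ 0.1625+0.0704+0.6533+0.3000  ⇒  S_min = 949/800 m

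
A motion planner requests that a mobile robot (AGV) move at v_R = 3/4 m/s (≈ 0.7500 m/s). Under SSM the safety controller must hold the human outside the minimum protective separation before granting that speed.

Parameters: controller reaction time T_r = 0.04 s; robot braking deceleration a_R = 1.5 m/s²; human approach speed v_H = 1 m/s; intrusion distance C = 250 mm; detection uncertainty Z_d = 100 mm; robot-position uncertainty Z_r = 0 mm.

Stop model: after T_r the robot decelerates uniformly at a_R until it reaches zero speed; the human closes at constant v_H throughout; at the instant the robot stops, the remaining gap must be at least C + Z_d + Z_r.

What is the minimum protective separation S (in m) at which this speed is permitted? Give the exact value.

T_s = v_R/a_R = (3/4)/(3/2) = 0.5000 s
reaction-phase robot travel = 0.7500·0.0400 = 0.0300 m
braking distance = 0.7500²/(2·1.5000) = 0.1875 m
person approaches 1.0000·(0.0400+0.5000) = 0.5400 m
margins: 0.2500+0.1000+0.0000 = 0.3500 m
S_min ≈ 0.0300+0.1875+0.5400+0.3500  ⇒  S_min = 443/400 m

S_min = 443/400 m = 1.1075 m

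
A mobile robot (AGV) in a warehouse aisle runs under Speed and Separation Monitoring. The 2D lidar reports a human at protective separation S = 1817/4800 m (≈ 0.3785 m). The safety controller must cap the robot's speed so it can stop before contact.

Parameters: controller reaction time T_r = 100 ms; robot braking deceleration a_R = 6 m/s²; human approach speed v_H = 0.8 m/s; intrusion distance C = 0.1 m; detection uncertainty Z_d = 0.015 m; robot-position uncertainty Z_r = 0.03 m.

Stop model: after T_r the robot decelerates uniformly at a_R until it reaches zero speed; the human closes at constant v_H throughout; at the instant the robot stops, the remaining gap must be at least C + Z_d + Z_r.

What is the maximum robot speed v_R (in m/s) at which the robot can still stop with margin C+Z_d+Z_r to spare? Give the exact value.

at the boundary: (1/12)·v² + (7/30)·v + (-737/4800) = 0
  disc = (7/30)² − 4·(1/12)·(-737/4800) = 169/1600 ; √disc = 13/40
  v_R = (−(7/30) + 13/40) / (2·(1/12)) = 11/20 m/s
check:
T_s = v_R/a_R = (11/20)/6 = 0.0917 s
reaction-phase robot travel = 0.5500·0.1000 = 0.0550 m
robot under decel: 0.5500²/(2·6.0000) = 0.0252 m
human closes 0.8000·0.1917 = 0.1533 m
residual clearance needed = 0.1000+0.0150+0.0300 = 0.1450 m
sum ≈ 0.0550+0.0252+0.1533+0.1450 ≈ 0.3785 m = S ✓

v_R_max = 11/20 m/s = 0.5500 m/s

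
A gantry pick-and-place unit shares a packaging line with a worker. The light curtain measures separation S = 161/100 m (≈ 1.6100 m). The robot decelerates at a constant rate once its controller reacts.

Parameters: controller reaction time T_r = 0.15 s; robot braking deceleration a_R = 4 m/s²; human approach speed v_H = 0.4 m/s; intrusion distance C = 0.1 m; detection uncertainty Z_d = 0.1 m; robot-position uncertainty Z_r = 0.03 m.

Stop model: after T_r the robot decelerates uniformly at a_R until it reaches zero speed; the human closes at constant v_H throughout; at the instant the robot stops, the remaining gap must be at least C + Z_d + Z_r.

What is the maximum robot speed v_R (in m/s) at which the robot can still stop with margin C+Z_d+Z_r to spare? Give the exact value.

at the boundary: (1/8)·v² + (1/4)·v + (-33/25) = 0
  disc = (1/4)² − 4·(1/8)·(-33/25) = 289/400 ; √disc = 17/20
  v_R = (−(1/4) + 17/20) / (2·(1/8)) = 12/5 m/s
check:
braking lasts T_s = (12/5)/4 = 0.6000 s
reaction-phase robot travel = 2.4000·0.1500 = 0.3600 m
robot under decel: 2.4000²/(2·4.0000) = 0.7200 m
human over T_r+T_s: 0.4000·(0.1500+0.6000) = 0.3000 m
margins: 0.1000+0.1000+0.0300 = 0.2300 m
sum ≈ 0.3600+0.7200+0.3000+0.2300 ≈ 1.6100 m = S ✓

v_R_max = 12/5 m/s = 2.4000 m/s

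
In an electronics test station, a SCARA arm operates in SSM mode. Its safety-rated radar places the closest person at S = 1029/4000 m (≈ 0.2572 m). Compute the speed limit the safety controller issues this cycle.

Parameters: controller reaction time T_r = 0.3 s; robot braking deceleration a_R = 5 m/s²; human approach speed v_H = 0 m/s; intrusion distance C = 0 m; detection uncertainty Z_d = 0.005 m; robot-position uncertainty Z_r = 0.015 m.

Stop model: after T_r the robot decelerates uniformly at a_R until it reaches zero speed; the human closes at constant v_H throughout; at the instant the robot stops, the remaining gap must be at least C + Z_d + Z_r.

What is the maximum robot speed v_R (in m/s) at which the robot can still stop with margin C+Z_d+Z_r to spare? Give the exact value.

v_R_max = 13/20 m/s = 0.6500 m/s

at the boundary: (1/10)·v² + (3/10)·v + (-949/4000) = 0
  disc = (3/10)² − 4·(1/10)·(-949/4000) = 1849/10000 ; √disc = 43/100
  v_R = (−(3/10) + 43/100) / (2·(1/10)) = 13/20 m/s
check:
T_s = v_R/a_R = (13/20)/5 = 0.1300 s
robot in T_r: 0.6500·0.3000 = 0.1950 m
robot under decel: 0.6500²/(2·5.0000) = 0.0423 m
human over T_r+T_s: 0.0000·(0.3000+0.1300) = 0.0000 m
residual clearance needed = 0.0000+0.0050+0.0150 = 0.0200 m
sum ≈ 0.1950+0.0423+0.0000+0.0200 ≈ 0.2572 m = S ✓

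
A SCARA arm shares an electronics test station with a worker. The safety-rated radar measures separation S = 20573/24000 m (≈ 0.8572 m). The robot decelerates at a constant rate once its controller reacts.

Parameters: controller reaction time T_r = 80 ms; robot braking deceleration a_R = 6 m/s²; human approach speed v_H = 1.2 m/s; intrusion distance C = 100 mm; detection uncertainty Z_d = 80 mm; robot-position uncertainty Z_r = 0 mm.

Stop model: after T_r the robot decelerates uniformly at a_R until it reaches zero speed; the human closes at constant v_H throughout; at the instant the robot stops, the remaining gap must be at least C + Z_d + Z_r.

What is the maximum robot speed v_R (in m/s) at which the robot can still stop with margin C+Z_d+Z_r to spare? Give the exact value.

collect terms ⇒ (1/12)·v_R² + (7/25)·v_R + (-13949/24000) = 0
  disc = (7/25)² − 4·(1/12)·(-13949/24000) = 97969/360000 ; √disc = 313/600
  v_R = (−(7/25) + 313/600) / (2·(1/12)) = 29/20 m/s
check:
T_s = v_R/a_R = (29/20)/6 = 0.2417 s
reaction-phase robot travel = 1.4500·0.0800 = 0.1160 m
robot covers 1.4500·0.2417 − ½·6.0000·0.2417² = 0.1752 m while stopping
human over T_r+T_s: 1.2000·(0.0800+0.2417) = 0.3860 m
residual clearance needed = 0.1000+0.0800+0.0000 = 0.1800 m
sum ≈ 0.1160+0.1752+0.3860+0.1800 ≈ 0.8572 m = S ✓

v_R_max = 29/20 m/s = 1.4500 m/s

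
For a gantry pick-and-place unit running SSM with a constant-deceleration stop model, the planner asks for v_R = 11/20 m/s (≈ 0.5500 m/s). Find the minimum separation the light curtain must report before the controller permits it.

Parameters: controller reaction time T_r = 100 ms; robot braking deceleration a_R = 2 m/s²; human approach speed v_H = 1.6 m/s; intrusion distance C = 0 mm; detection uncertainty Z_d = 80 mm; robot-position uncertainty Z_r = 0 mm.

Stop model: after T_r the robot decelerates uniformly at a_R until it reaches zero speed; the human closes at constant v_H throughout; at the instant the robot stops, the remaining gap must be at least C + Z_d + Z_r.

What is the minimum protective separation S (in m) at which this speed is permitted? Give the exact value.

S_min = 1297/1600 m = 0.8106 m

T_s = v_R/a_R = (11/20)/2 = 0.2750 s
robot covers v_R·T_r = 0.5500·0.1000 = 0.0550 m before braking
robot covers 0.5500·0.2750 − ½·2.0000·0.2750² = 0.0756 m while stopping
human over T_r+T_s: 1.6000·(0.1000+0.2750) = 0.6000 m
margins: 0.0000+0.0800+0.0000 = 0.0800 m
S_min ≈ 0.0550+0.0756+0.6000+0.0800  ⇒  S_min = 1297/1600 m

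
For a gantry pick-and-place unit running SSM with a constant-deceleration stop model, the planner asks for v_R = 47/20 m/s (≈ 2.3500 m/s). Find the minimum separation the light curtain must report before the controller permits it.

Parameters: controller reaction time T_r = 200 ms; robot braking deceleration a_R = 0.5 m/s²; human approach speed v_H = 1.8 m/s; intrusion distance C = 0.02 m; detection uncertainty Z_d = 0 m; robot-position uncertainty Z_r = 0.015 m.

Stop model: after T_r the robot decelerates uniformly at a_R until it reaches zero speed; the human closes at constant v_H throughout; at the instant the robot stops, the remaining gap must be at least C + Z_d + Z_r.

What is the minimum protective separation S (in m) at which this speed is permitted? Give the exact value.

S_min = 5939/400 m = 14.8475 m

braking lasts T_s = (47/20)/(1/2) = 4.7000 s
reaction-phase robot travel = 2.3500·0.2000 = 0.4700 m
robot covers 2.3500·4.7000 − ½·0.5000·4.7000² = 5.5225 m while stopping
human closes 1.8000·4.9000 = 8.8200 m
C+Z_d+Z_r = 0.0200+0.0000+0.0150 = 0.0350 m
S_min ≈ 0.4700+5.5225+8.8200+0.0350  ⇒  S_min = 5939/400 m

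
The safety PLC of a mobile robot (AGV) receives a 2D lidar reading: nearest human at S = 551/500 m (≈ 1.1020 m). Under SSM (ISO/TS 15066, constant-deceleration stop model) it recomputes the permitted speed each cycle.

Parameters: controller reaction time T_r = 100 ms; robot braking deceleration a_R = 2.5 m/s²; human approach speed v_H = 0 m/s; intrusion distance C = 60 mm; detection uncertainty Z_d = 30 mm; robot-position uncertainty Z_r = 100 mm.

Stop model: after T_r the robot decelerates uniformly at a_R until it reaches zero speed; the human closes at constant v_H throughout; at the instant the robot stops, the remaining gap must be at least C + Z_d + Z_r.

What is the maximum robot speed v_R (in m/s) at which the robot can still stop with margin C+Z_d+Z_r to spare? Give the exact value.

collect terms ⇒ (1/5)·v_R² + (1/10)·v_R + (-114/125) = 0
  disc = (1/10)² − 4·(1/5)·(-114/125) = 1849/2500 ; √disc = 43/50
  v_R = (−(1/10) + 43/50) / (2·(1/5)) = 19/10 m/s
check:
braking lasts T_s = (19/10)/(5/2) = 0.7600 s
reaction-phase robot travel = 1.9000·0.1000 = 0.1900 m
robot under decel: 1.9000²/(2·2.5000) = 0.7220 m
person approaches 0.0000·(0.1000+0.7600) = 0.0000 m
residual clearance needed = 0.0600+0.0300+0.1000 = 0.1900 m
sum ≈ 0.1900+0.7220+0.0000+0.1900 ≈ 1.1020 m = S ✓

v_R_max = 19/10 m/s = 1.9000 m/s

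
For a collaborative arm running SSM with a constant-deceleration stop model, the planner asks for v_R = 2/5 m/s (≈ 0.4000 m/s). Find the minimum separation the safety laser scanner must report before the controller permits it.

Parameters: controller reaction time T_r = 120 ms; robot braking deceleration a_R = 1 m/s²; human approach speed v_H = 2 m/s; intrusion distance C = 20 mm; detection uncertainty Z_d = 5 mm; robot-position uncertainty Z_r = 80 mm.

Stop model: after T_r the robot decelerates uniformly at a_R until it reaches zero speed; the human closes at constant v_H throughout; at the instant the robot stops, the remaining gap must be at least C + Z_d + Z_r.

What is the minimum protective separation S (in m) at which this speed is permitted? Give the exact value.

S_min = 1273/1000 m = 1.2730 m

braking lasts T_s = (2/5)/1 = 0.4000 s
robot in T_r: 0.4000·0.1200 = 0.0480 m
robot under decel: 0.4000²/(2·1.0000) = 0.0800 m
human over T_r+T_s: 2.0000·(0.1200+0.4000) = 1.0400 m
C+Z_d+Z_r = 0.0200+0.0050+0.0800 = 0.1050 m
S_min ≈ 0.0480+0.0800+1.0400+0.1050  ⇒  S_min = 1273/1000 m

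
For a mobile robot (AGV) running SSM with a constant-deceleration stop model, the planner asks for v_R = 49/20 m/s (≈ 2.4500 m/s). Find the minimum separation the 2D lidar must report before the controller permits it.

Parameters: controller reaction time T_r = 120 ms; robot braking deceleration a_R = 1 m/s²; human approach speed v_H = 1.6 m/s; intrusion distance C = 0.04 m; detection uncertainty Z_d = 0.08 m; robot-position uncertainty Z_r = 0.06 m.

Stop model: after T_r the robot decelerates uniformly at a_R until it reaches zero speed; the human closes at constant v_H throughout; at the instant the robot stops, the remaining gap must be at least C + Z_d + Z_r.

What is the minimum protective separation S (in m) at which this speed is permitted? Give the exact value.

braking lasts T_s = (49/20)/1 = 2.4500 s
robot in T_r: 2.4500·0.1200 = 0.2940 m
robot under decel: 2.4500²/(2·1.0000) = 3.0013 m
human over T_r+T_s: 1.6000·(0.1200+2.4500) = 4.1120 m
residual clearance needed = 0.0400+0.0800+0.0600 = 0.1800 m
S_min ≈ 0.2940+3.0013+4.1120+0.1800  ⇒  S_min = 30349/4000 m

S_min = 30349/4000 m = 7.5873 m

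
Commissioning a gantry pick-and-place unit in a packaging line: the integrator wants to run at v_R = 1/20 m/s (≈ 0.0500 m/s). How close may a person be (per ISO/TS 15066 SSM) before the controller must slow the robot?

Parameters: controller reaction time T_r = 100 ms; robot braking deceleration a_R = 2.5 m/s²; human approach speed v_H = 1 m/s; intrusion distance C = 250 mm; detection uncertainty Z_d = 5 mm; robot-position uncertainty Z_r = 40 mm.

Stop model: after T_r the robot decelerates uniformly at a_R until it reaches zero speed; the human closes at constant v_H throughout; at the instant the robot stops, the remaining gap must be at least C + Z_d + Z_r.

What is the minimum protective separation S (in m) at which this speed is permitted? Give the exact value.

braking lasts T_s = (1/20)/(5/2) = 0.0200 s
robot covers v_R·T_r = 0.0500·0.1000 = 0.0050 m before braking
robot covers 0.0500·0.0200 − ½·2.5000·0.0200² = 0.0005 m while stopping
human over T_r+T_s: 1.0000·(0.1000+0.0200) = 0.1200 m
residual clearance needed = 0.2500+0.0050+0.0400 = 0.2950 m
S_min ≈ 0.0050+0.0005+0.1200+0.2950  ⇒  S_min = 841/2000 m

S_min = 841/2000 m = 0.4205 m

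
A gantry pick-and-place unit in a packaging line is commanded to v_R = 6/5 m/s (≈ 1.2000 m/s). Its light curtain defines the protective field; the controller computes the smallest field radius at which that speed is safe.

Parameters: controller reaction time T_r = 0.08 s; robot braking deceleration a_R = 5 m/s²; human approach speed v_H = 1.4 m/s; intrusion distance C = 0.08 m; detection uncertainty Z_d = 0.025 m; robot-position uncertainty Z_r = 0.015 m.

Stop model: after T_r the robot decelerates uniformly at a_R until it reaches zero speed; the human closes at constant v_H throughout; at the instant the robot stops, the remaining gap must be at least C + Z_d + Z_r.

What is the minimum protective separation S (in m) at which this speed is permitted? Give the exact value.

T_s = v_R/a_R = (6/5)/5 = 0.2400 s
robot covers v_R·T_r = 1.2000·0.0800 = 0.0960 m before braking
robot under decel: 1.2000²/(2·5.0000) = 0.1440 m
human over T_r+T_s: 1.4000·(0.0800+0.2400) = 0.4480 m
margins: 0.0800+0.0250+0.0150 = 0.1200 m
S_min ≈ 0.0960+0.1440+0.4480+0.1200  ⇒  S_min = 101/125 m

S_min = 101/125 m = 0.8080 m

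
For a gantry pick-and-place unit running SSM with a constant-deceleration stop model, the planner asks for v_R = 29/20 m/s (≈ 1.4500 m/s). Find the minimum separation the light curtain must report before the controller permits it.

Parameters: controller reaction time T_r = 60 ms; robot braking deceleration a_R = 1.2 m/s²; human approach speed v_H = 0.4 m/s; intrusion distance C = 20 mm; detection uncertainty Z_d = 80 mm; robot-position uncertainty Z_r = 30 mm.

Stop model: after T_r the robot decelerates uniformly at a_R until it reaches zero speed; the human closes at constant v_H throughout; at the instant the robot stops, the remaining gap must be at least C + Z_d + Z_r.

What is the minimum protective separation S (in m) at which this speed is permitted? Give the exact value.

S_min = 12803/8000 m = 1.6004 m

T_s = v_R/a_R = (29/20)/(6/5) = 1.2083 s
robot in T_r: 1.4500·0.0600 = 0.0870 m
robot under decel: 1.4500²/(2·1.2000) = 0.8760 m
person approaches 0.4000·(0.0600+1.2083) = 0.5073 m
residual clearance needed = 0.0200+0.0800+0.0300 = 0.1300 m
S_min ≈ 0.0870+0.8760+0.5073+0.1300  ⇒  S_min = 12803/8000 m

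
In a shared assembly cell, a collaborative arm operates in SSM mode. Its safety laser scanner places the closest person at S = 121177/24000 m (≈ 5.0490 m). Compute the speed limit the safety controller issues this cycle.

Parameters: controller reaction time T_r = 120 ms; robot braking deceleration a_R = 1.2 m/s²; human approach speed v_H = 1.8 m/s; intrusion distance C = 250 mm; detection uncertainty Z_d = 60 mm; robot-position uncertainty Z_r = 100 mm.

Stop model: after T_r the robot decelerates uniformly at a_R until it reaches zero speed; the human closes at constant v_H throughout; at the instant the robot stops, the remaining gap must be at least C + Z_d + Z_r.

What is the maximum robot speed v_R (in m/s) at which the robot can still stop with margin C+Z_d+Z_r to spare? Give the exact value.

collect terms ⇒ (5/12)·v_R² + (81/50)·v_R + (-106153/24000) = 0
  disc = (81/50)² − 4·(5/12)·(-106153/24000) = 3598609/360000 ; √disc = 1897/600
  v_R = (−(81/50) + 1897/600) / (2·(5/12)) = 37/20 m/s
check:
braking lasts T_s = (37/20)/(6/5) = 1.5417 s
robot in T_r: 1.8500·0.1200 = 0.2220 m
braking distance = 1.8500²/(2·1.2000) = 1.4260 m
person approaches 1.8000·(0.1200+1.5417) = 2.9910 m
margins: 0.2500+0.0600+0.1000 = 0.4100 m
sum ≈ 0.2220+1.4260+2.9910+0.4100 ≈ 5.0490 m = S ✓

v_R_max = 37/20 m/s = 1.8500 m/s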